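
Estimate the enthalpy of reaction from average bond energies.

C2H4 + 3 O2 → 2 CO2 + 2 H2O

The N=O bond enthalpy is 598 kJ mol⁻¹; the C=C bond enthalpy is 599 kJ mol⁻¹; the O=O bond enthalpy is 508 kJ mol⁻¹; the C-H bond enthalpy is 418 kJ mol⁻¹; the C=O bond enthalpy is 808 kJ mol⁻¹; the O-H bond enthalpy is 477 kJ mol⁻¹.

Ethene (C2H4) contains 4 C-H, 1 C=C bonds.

Bonds broken (reactants):
  C-H: 4 × 418 = 1672
  C=C: 1 × 599 = 599
  O=O: 3 × 508 = 1524
  Σ(broken) = 3795 kJ
Bonds formed (products):
  C=O: 4 × 808 = 3232
  O-H: 4 × 477 = 1908
  Σ(formed) = 5140 kJ
ΔH = Σ(broken) − Σ(formed) = 3795 − 5140 = −1345 kJ

ΔH ≈ −1345 kJ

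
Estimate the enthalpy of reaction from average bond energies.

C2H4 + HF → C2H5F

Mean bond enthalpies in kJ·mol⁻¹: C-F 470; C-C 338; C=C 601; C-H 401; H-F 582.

Bonds broken (reactants):
  C-H: 4 × 401 = 1604
  C=C: 1 × 601 = 601
  H-F: 1 × 582 = 582
  Σ(broken) = 2787 kJ
Bonds formed (products):
  C-C: 1 × 338 = 338
  C-F: 1 × 470 = 470
  C-H: 5 × 401 = 2005
  Σ(formed) = 2813 kJ
ΔH = Σ(broken) − Σ(formed) = 2787 − 2813 = −26 kJ

ΔH ≈ −26 kJ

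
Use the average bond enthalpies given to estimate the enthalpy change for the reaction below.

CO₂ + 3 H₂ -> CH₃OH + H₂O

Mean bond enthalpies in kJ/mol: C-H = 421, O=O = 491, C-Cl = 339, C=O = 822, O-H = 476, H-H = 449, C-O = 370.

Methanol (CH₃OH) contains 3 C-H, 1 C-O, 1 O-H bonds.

ΔH ≈ −70 kJ

Bonds broken (reactants):
  C=O: 2 × 822 = 1644
  H-H: 3 × 449 = 1347
  Σ(broken) = 2991 kJ
Bonds formed (products):
  C-H: 3 × 421 = 1263
  C-O: 1 × 370 = 370
  O-H: 3 × 476 = 1428
  Σ(formed) = 3061 kJ
ΔH = Σ(broken) − Σ(formed) = 2991 − 3061 = −70 kJ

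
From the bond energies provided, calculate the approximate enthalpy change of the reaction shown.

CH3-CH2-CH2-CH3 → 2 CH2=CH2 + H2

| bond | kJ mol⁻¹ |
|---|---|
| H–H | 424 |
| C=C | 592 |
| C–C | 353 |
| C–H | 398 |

Bonds broken (reactants):
  C–C: 3 × 353 = 1059
  C–H: 10 × 398 = 3980
  Σ(broken) = 5039 kJ
Bonds formed (products):
  C–H: 8 × 398 = 3184
  C=C: 2 × 592 = 1184
  H–H: 1 × 424 = 424
  Σ(formed) = 4792 kJ
ΔH = Σ(broken) − Σ(formed) = 5039 − 4792 = +247 kJ

ΔH ≈ +247 kJ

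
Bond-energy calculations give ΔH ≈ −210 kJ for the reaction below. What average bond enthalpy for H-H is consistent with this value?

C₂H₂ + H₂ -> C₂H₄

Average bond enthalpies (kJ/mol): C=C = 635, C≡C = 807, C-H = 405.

D(H-H) ≈ 428 kJ/mol

Let D be the H-H bond energy.
Σ(broken) = 1×807 + 2×405 + 1×D = 1617 + D
Σ(formed) = 4×405 + 1×635 = 2255
ΔH = Σ(broken) − Σ(formed) = (1617 + D) − (2255) = −638 + D
Setting this equal to −210 kJ gives D = 428 kJ/mol.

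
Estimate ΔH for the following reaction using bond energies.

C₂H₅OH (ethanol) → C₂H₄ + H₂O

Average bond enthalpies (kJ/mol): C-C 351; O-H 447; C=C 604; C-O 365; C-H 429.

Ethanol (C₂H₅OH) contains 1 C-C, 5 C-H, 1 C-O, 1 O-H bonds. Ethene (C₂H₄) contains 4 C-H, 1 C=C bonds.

Bonds broken (reactants):
  C-C: 1 × 351 = 351
  C-H: 5 × 429 = 2145
  C-O: 1 × 365 = 365
  O-H: 1 × 447 = 447
  Σ(broken) = 3308 kJ
Bonds formed (products):
  C-H: 4 × 429 = 1716
  C=C: 1 × 604 = 604
  O-H: 2 × 447 = 894
  Σ(formed) = 3214 kJ
ΔH = Σ(broken) − Σ(formed) = 3308 − 3214 = +94 kJ

ΔH ≈ +94 kJ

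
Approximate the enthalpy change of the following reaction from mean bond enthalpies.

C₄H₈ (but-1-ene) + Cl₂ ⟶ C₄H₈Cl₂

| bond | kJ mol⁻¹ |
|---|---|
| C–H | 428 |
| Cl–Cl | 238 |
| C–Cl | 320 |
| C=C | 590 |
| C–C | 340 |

ΔH ≈ −152 kJ

Bonds broken (reactants):
  C–C: 2 × 340 = 680
  C–H: 8 × 428 = 3424
  C=C: 1 × 590 = 590
  Cl–Cl: 1 × 238 = 238
  Σ(broken) = 4932 kJ
Bonds formed (products):
  C–C: 3 × 340 = 1020
  C–Cl: 2 × 320 = 640
  C–H: 8 × 428 = 3424
  Σ(formed) = 5084 kJ
ΔH = Σ(broken) − Σ(formed) = 4932 − 5084 = −152 kJ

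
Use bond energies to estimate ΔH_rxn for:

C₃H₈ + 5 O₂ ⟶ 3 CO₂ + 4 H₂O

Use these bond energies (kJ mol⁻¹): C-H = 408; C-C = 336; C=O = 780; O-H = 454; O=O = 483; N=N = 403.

Bonds broken (reactants):
  C-C: 2 × 336 = 672
  C-H: 8 × 408 = 3264
  O=O: 5 × 483 = 2415
  Σ(broken) = 6351 kJ
Bonds formed (products):
  C=O: 6 × 780 = 4680
  O-H: 8 × 454 = 3632
  Σ(formed) = 8312 kJ
ΔH = Σ(broken) − Σ(formed) = 6351 − 8312 = −1961 kJ

ΔH ≈ −1961 kJ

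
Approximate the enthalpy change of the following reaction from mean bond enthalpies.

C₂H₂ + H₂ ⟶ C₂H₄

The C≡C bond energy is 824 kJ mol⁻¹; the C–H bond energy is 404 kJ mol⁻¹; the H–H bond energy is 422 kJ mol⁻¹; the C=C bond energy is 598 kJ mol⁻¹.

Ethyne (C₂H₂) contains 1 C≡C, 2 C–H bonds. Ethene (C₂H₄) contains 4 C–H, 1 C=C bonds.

Bonds broken (reactants):
  C≡C: 1 × 824 = 824
  C–H: 2 × 404 = 808
  H–H: 1 × 422 = 422
  Σ(broken) = 2054 kJ
Bonds formed (products):
  C–H: 4 × 404 = 1616
  C=C: 1 × 598 = 598
  Σ(formed) = 2214 kJ
ΔH = Σ(broken) − Σ(formed) = 2054 − 2214 = −160 kJ

ΔH ≈ −160 kJ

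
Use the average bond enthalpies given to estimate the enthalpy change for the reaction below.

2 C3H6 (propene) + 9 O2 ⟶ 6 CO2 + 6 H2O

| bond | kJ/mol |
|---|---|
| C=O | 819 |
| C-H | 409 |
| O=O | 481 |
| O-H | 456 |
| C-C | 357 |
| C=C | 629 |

ΔH ≈ −4091 kJ

Bonds broken (reactants):
  C-C: 2 × 357 = 714
  C-H: 12 × 409 = 4908
  C=C: 2 × 629 = 1258
  O=O: 9 × 481 = 4329
  Σ(broken) = 11209 kJ
Bonds formed (products):
  C=O: 12 × 819 = 9828
  O-H: 12 × 456 = 5472
  Σ(formed) = 15300 kJ
ΔH = Σ(broken) − Σ(formed) = 11209 − 15300 = −4091 kJ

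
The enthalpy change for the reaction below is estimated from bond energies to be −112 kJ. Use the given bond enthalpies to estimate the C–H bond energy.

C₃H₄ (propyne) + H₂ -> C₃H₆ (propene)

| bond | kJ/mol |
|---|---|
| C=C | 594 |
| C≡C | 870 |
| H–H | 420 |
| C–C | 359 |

Let D be the C–H bond energy.
Σ(broken) = 1×870 + 1×359 + 4×D + 1×420 = 1649 + 4D
Σ(formed) = 1×359 + 6×D + 1×594 = 953 + 6D
ΔH = Σ(broken) − Σ(formed) = (1649 + 4D) − (953 + 6D) = +696 − 2D
Setting this equal to −112 kJ gives 2D = 808, so D = 404 kJ/mol.

D(C–H) ≈ 404 kJ/mol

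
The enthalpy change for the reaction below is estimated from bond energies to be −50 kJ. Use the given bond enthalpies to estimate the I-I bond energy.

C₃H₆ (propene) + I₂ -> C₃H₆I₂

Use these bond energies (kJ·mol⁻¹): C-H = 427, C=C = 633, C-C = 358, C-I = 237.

Let D be the I-I bond energy.
Σ(broken) = 1×358 + 6×427 + 1×633 + 1×D = 3553 + D
Σ(formed) = 2×358 + 6×427 + 2×237 = 3752
ΔH = Σ(broken) − Σ(formed) = (3553 + D) − (3752) = −199 + D
Setting this equal to −50 kJ gives D = 149 kJ/mol.

D(I-I) ≈ 149 kJ/mol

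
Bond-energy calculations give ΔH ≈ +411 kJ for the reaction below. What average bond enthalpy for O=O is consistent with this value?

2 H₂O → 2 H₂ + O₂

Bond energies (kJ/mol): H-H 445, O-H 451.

D(O=O) ≈ 503 kJ/mol

Let D be the O=O bond energy.
Σ(broken) = 4×451 = 1804
Σ(formed) = 2×445 + 1×D = 890 + D
ΔH = Σ(broken) − Σ(formed) = (1804) − (890 + D) = +914 − D
Setting this equal to +411 kJ gives D = 503 kJ/mol.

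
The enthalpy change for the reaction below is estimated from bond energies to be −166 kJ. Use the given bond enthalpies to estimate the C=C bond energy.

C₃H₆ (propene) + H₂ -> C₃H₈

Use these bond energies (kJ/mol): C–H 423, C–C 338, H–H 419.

Let D be the C=C bond energy.
Σ(broken) = 1×338 + 6×423 + 1×D + 1×419 = 3295 + D
Σ(formed) = 2×338 + 8×423 = 4060
ΔH = Σ(broken) − Σ(formed) = (3295 + D) − (4060) = −765 + D
Setting this equal to −166 kJ gives D = 599 kJ/mol.

D(C=C) ≈ 599 kJ/mol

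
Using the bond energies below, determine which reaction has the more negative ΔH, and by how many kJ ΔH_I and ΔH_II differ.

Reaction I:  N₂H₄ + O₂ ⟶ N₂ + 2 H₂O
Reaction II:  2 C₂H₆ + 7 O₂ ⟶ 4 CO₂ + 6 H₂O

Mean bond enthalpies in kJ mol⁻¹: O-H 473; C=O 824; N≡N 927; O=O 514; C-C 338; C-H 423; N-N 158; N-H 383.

Reaction II, by 2303 kJ

Reaction I:
  Bonds broken (reactants):
    N-H: 4 × 383 = 1532
    N-N: 1 × 158 = 158
    O=O: 1 × 514 = 514
    Σ(broken) = 2204 kJ
  Bonds formed (products):
    N≡N: 1 × 927 = 927
    O-H: 4 × 473 = 1892
    Σ(formed) = 2819 kJ
  ΔH_I = 2204 − 2819 = −615 kJ
Reaction II:
  Bonds broken (reactants):
    C-C: 2 × 338 = 676
    C-H: 12 × 423 = 5076
    O=O: 7 × 514 = 3598
    Σ(broken) = 9350 kJ
  Bonds formed (products):
    C=O: 8 × 824 = 6592
    O-H: 12 × 473 = 5676
    Σ(formed) = 12268 kJ
  ΔH_II = 9350 − 12268 = −2918 kJ
ΔH_I − ΔH_II = +2303 kJ, so reaction II has the more negative ΔH; |ΔH_I − ΔH_II| = 2303 kJ.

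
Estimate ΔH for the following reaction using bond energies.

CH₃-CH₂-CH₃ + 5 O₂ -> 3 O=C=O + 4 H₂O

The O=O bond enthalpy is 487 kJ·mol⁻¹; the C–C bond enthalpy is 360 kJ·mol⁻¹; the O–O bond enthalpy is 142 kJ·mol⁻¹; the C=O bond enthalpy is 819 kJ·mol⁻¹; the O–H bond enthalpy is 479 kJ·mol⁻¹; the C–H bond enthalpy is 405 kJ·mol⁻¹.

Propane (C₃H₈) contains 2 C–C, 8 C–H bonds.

Bonds broken (reactants):
  C–C: 2 × 360 = 720
  C–H: 8 × 405 = 3240
  O=O: 5 × 487 = 2435
  Σ(broken) = 6395 kJ
Bonds formed (products):
  C=O: 6 × 819 = 4914
  O–H: 8 × 479 = 3832
  Σ(formed) = 8746 kJ
ΔH = Σ(broken) − Σ(formed) = 6395 − 8746 = −2351 kJ

ΔH ≈ −2351 kJ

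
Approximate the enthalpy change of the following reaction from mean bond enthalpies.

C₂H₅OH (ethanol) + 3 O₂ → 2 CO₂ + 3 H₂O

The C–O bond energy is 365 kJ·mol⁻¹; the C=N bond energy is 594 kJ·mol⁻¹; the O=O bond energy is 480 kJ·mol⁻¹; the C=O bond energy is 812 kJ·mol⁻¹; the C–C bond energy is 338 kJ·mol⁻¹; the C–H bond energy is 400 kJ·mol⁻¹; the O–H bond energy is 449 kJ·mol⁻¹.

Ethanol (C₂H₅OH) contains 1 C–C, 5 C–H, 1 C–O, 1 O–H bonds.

ΔH ≈ −1350 kJ

Bonds broken (reactants):
  C–C: 1 × 338 = 338
  C–H: 5 × 400 = 2000
  C–O: 1 × 365 = 365
  O–H: 1 × 449 = 449
  O=O: 3 × 480 = 1440
  Σ(broken) = 4592 kJ
Bonds formed (products):
  C=O: 4 × 812 = 3248
  O–H: 6 × 449 = 2694
  Σ(formed) = 5942 kJ
ΔH = Σ(broken) − Σ(formed) = 4592 − 5942 = −1350 kJ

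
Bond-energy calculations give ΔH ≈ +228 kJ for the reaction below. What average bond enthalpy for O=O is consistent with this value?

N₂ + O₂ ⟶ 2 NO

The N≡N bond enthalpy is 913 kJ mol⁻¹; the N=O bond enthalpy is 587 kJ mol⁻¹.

Let D be the O=O bond energy.
Σ(broken) = 1×913 + 1×D = 913 + D
Σ(formed) = 2×587 = 1174
ΔH = Σ(broken) − Σ(formed) = (913 + D) − (1174) = −261 + D
Setting this equal to +228 kJ gives D = 489 kJ/mol.

D(O=O) ≈ 489 kJ/mol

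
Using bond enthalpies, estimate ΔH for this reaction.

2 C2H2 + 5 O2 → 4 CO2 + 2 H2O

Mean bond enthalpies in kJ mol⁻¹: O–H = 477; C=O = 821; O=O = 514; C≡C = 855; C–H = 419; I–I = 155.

Bonds broken (reactants):
  C≡C: 2 × 855 = 1710
  C–H: 4 × 419 = 1676
  O=O: 5 × 514 = 2570
  Σ(broken) = 5956 kJ
Bonds formed (products):
  C=O: 8 × 821 = 6568
  O–H: 4 × 477 = 1908
  Σ(formed) = 8476 kJ
ΔH = Σ(broken) − Σ(formed) = 5956 − 8476 = −2520 kJ

ΔH ≈ −2520 kJ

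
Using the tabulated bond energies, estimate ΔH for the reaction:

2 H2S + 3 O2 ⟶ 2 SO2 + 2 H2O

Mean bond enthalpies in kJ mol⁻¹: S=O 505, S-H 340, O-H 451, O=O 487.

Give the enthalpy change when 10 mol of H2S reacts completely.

Bonds broken (reactants):
  O=O: 3 × 487 = 1461
  S-H: 4 × 340 = 1360
  Σ(broken) = 2821 kJ
Bonds formed (products):
  O-H: 4 × 451 = 1804
  S=O: 4 × 505 = 2020
  Σ(formed) = 3824 kJ
ΔH = Σ(broken) − Σ(formed) = 2821 − 3824 = −1003 kJ
For 5× the reaction as written: 5 × (−1003) = −5015 kJ

ΔH = −5015 kJ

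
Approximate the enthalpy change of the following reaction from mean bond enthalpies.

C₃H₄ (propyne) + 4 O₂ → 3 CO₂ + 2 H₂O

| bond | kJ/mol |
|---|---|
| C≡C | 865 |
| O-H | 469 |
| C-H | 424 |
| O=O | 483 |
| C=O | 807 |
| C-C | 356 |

Bonds broken (reactants):
  C≡C: 1 × 865 = 865
  C-C: 1 × 356 = 356
  C-H: 4 × 424 = 1696
  O=O: 4 × 483 = 1932
  Σ(broken) = 4849 kJ
Bonds formed (products):
  C=O: 6 × 807 = 4842
  O-H: 4 × 469 = 1876
  Σ(formed) = 6718 kJ
ΔH = Σ(broken) − Σ(formed) = 4849 − 6718 = −1869 kJ

ΔH ≈ −1869 kJ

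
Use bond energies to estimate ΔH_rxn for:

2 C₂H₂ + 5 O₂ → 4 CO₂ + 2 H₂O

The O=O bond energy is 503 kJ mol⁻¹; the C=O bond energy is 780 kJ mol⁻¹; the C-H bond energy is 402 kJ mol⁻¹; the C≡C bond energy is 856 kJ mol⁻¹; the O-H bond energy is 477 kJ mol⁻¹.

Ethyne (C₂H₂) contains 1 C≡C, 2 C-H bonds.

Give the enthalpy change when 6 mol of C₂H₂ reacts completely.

Bonds broken (reactants):
  C≡C: 2 × 856 = 1712
  C-H: 4 × 402 = 1608
  O=O: 5 × 503 = 2515
  Σ(broken) = 5835 kJ
Bonds formed (products):
  C=O: 8 × 780 = 6240
  O-H: 4 × 477 = 1908
  Σ(formed) = 8148 kJ
ΔH = Σ(broken) − Σ(formed) = 5835 − 8148 = −2313 kJ
For 3× the reaction as written: 3 × (−2313) = −6939 kJ

ΔH = −6939 kJ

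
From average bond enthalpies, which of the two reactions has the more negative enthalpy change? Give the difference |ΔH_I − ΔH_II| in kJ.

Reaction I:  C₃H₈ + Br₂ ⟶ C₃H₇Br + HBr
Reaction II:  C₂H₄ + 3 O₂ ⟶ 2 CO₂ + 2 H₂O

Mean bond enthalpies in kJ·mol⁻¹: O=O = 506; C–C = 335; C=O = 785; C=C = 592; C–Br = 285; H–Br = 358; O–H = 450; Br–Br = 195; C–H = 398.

Reaction II, by 1188 kJ

Reaction I:
  Bonds broken (reactants):
    Br–Br: 1 × 195 = 195
    C–C: 2 × 335 = 670
    C–H: 8 × 398 = 3184
    Σ(broken) = 4049 kJ
  Bonds formed (products):
    C–Br: 1 × 285 = 285
    C–C: 2 × 335 = 670
    C–H: 7 × 398 = 2786
    H–Br: 1 × 358 = 358
    Σ(formed) = 4099 kJ
  ΔH_I = 4049 − 4099 = −50 kJ
Reaction II:
  Bonds broken (reactants):
    C–H: 4 × 398 = 1592
    C=C: 1 × 592 = 592
    O=O: 3 × 506 = 1518
    Σ(broken) = 3702 kJ
  Bonds formed (products):
    C=O: 4 × 785 = 3140
    O–H: 4 × 450 = 1800
    Σ(formed) = 4940 kJ
  ΔH_II = 3702 − 4940 = −1238 kJ
ΔH_I − ΔH_II = +1188 kJ, so reaction II has the more negative ΔH; |ΔH_I − ΔH_II| = 1188 kJ.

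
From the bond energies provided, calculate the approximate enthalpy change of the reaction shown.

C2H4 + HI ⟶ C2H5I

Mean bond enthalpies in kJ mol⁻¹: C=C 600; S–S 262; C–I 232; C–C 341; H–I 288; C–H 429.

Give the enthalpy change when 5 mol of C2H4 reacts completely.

ΔH = −570 kJ

Bonds broken (reactants):
  C–H: 4 × 429 = 1716
  C=C: 1 × 600 = 600
  H–I: 1 × 288 = 288
  Σ(broken) = 2604 kJ
Bonds formed (products):
  C–C: 1 × 341 = 341
  C–H: 5 × 429 = 2145
  C–I: 1 × 232 = 232
  Σ(formed) = 2718 kJ
ΔH = Σ(broken) − Σ(formed) = 2604 − 2718 = −114 kJ
For 5× the reaction as written: 5 × (−114) = −570 kJ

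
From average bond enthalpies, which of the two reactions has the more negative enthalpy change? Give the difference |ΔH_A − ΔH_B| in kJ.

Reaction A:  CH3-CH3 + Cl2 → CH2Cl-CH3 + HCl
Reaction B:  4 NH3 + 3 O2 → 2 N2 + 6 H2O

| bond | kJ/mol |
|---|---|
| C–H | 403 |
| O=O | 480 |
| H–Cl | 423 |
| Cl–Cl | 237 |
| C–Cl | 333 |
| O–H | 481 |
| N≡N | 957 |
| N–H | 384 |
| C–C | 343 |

Reaction A:
  Bonds broken (reactants):
    C–C: 1 × 343 = 343
    C–H: 6 × 403 = 2418
    Cl–Cl: 1 × 237 = 237
    Σ(broken) = 2998 kJ
  Bonds formed (products):
    C–C: 1 × 343 = 343
    C–Cl: 1 × 333 = 333
    C–H: 5 × 403 = 2015
    H–Cl: 1 × 423 = 423
    Σ(formed) = 3114 kJ
  ΔH_A = 2998 − 3114 = −116 kJ
Reaction B:
  Bonds broken (reactants):
    N–H: 12 × 384 = 4608
    O=O: 3 × 480 = 1440
    Σ(broken) = 6048 kJ
  Bonds formed (products):
    N≡N: 2 × 957 = 1914
    O–H: 12 × 481 = 5772
    Σ(formed) = 7686 kJ
  ΔH_B = 6048 − 7686 = −1638 kJ
ΔH_A − ΔH_B = +1522 kJ, so reaction B has the more negative ΔH; |ΔH_A − ΔH_B| = 1522 kJ.

Reaction B, by 1522 kJ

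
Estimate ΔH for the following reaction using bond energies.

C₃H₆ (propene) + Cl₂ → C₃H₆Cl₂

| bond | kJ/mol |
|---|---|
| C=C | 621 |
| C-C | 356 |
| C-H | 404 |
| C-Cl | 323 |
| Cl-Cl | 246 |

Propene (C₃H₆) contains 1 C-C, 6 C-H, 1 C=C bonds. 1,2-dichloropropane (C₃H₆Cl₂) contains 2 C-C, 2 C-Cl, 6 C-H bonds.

ΔH ≈ −135 kJ

Bonds broken (reactants):
  C-C: 1 × 356 = 356
  C-H: 6 × 404 = 2424
  C=C: 1 × 621 = 621
  Cl-Cl: 1 × 246 = 246
  Σ(broken) = 3647 kJ
Bonds formed (products):
  C-C: 2 × 356 = 712
  C-Cl: 2 × 323 = 646
  C-H: 6 × 404 = 2424
  Σ(formed) = 3782 kJ
ΔH = Σ(broken) − Σ(formed) = 3647 − 3782 = −135 kJ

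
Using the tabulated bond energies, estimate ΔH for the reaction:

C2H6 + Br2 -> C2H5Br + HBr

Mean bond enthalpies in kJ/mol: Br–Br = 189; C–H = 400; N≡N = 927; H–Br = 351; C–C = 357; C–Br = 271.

Bonds broken (reactants):
  Br–Br: 1 × 189 = 189
  C–C: 1 × 357 = 357
  C–H: 6 × 400 = 2400
  Σ(broken) = 2946 kJ
Bonds formed (products):
  C–Br: 1 × 271 = 271
  C–C: 1 × 357 = 357
  C–H: 5 × 400 = 2000
  H–Br: 1 × 351 = 351
  Σ(formed) = 2979 kJ
ΔH = Σ(broken) − Σ(formed) = 2946 − 2979 = −33 kJ

ΔH ≈ −33 kJ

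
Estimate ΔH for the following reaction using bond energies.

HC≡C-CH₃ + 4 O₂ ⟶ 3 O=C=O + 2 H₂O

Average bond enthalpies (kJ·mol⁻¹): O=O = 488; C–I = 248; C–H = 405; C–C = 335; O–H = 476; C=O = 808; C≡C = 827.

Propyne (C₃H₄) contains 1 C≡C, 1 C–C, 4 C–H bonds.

ΔH ≈ −2018 kJ

Bonds broken (reactants):
  C≡C: 1 × 827 = 827
  C–C: 1 × 335 = 335
  C–H: 4 × 405 = 1620
  O=O: 4 × 488 = 1952
  Σ(broken) = 4734 kJ
Bonds formed (products):
  C=O: 6 × 808 = 4848
  O–H: 4 × 476 = 1904
  Σ(formed) = 6752 kJ
ΔH = Σ(broken) − Σ(formed) = 4734 − 6752 = −2018 kJ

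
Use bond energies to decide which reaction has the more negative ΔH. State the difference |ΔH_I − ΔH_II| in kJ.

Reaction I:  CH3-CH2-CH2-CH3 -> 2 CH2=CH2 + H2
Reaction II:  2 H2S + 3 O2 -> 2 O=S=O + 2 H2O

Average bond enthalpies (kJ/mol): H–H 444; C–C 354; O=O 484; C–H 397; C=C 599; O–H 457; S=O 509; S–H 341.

Reaction I:
  Bonds broken (reactants):
    C–C: 3 × 354 = 1062
    C–H: 10 × 397 = 3970
    Σ(broken) = 5032 kJ
  Bonds formed (products):
    C–H: 8 × 397 = 3176
    C=C: 2 × 599 = 1198
    H–H: 1 × 444 = 444
    Σ(formed) = 4818 kJ
  ΔH_I = 5032 − 4818 = +214 kJ
Reaction II:
  Bonds broken (reactants):
    O=O: 3 × 484 = 1452
    S–H: 4 × 341 = 1364
    Σ(broken) = 2816 kJ
  Bonds formed (products):
    O–H: 4 × 457 = 1828
    S=O: 4 × 509 = 2036
    Σ(formed) = 3864 kJ
  ΔH_II = 2816 − 3864 = −1048 kJ
ΔH_I − ΔH_II = +1262 kJ, so reaction II has the more negative ΔH; |ΔH_I − ΔH_II| = 1262 kJ.

Reaction II, by 1262 kJ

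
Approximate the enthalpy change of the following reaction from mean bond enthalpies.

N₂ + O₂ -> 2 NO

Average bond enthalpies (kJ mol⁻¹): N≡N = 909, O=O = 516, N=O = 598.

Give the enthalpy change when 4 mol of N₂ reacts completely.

ΔH = +916 kJ

Bonds broken (reactants):
  N≡N: 1 × 909 = 909
  O=O: 1 × 516 = 516
  Σ(broken) = 1425 kJ
Bonds formed (products):
  N=O: 2 × 598 = 1196
  Σ(formed) = 1196 kJ
ΔH = Σ(broken) − Σ(formed) = 1425 − 1196 = +229 kJ
For 4× the reaction as written: 4 × (+229) = +916 kJ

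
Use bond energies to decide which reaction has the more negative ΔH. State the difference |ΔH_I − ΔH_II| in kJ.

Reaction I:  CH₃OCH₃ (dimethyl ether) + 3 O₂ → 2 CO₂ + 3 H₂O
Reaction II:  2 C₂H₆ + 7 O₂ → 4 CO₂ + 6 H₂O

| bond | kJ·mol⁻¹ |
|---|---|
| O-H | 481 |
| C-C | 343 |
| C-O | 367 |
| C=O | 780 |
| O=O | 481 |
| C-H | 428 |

Reaction II, by 1562 kJ

Reaction I:
  Bonds broken (reactants):
    C-H: 6 × 428 = 2568
    C-O: 2 × 367 = 734
    O=O: 3 × 481 = 1443
    Σ(broken) = 4745 kJ
  Bonds formed (products):
    C=O: 4 × 780 = 3120
    O-H: 6 × 481 = 2886
    Σ(formed) = 6006 kJ
  ΔH_I = 4745 − 6006 = −1261 kJ
Reaction II:
  Bonds broken (reactants):
    C-C: 2 × 343 = 686
    C-H: 12 × 428 = 5136
    O=O: 7 × 481 = 3367
    Σ(broken) = 9189 kJ
  Bonds formed (products):
    C=O: 8 × 780 = 6240
    O-H: 12 × 481 = 5772
    Σ(formed) = 12012 kJ
  ΔH_II = 9189 − 12012 = −2823 kJ
ΔH_I − ΔH_II = +1562 kJ, so reaction II has the more negative ΔH; |ΔH_I − ΔH_II| = 1562 kJ.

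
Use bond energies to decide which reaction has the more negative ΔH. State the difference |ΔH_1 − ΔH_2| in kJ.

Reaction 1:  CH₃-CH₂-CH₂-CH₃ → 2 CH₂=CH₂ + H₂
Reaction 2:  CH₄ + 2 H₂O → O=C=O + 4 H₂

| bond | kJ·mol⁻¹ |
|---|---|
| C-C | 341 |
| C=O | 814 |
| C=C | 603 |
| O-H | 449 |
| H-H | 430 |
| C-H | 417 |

Reaction 1:
  Bonds broken (reactants):
    C-C: 3 × 341 = 1023
    C-H: 10 × 417 = 4170
    Σ(broken) = 5193 kJ
  Bonds formed (products):
    C-H: 8 × 417 = 3336
    C=C: 2 × 603 = 1206
    H-H: 1 × 430 = 430
    Σ(formed) = 4972 kJ
  ΔH_1 = 5193 − 4972 = +221 kJ
Reaction 2:
  Bonds broken (reactants):
    C-H: 4 × 417 = 1668
    O-H: 4 × 449 = 1796
    Σ(broken) = 3464 kJ
  Bonds formed (products):
    C=O: 2 × 814 = 1628
    H-H: 4 × 430 = 1720
    Σ(formed) = 3348 kJ
  ΔH_2 = 3464 − 3348 = +116 kJ
ΔH_1 − ΔH_2 = +105 kJ, so reaction 2 has the more negative ΔH; |ΔH_1 − ΔH_2| = 105 kJ.

Reaction 2, by 105 kJ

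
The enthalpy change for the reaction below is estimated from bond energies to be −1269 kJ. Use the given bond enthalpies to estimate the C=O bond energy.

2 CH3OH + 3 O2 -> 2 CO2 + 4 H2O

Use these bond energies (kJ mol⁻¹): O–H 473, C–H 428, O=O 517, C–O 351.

Let D be the C=O bond energy.
Σ(broken) = 6×428 + 2×351 + 2×473 + 3×517 = 5767
Σ(formed) = 4×D + 8×473 = 3784 + 4D
ΔH = Σ(broken) − Σ(formed) = (5767) − (3784 + 4D) = +1983 − 4D
Setting this equal to −1269 kJ gives 4D = 3252, so D = 813 kJ/mol.

D(C=O) ≈ 813 kJ/mol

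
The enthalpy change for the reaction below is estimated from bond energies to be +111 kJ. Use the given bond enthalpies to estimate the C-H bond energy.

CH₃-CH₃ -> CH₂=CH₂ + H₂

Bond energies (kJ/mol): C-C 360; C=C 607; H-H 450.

D(C-H) ≈ 404 kJ/mol

Let D be the C-H bond energy.
Σ(broken) = 1×360 + 6×D = 360 + 6D
Σ(formed) = 4×D + 1×607 + 1×450 = 1057 + 4D
ΔH = Σ(broken) − Σ(formed) = (360 + 6D) − (1057 + 4D) = −697 + 2D
Setting this equal to +111 kJ gives 2D = 808, so D = 404 kJ/mol.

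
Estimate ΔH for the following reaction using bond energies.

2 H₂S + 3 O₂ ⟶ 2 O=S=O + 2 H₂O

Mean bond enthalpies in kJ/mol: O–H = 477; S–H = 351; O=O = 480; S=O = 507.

Bonds broken (reactants):
  O=O: 3 × 480 = 1440
  S–H: 4 × 351 = 1404
  Σ(broken) = 2844 kJ
Bonds formed (products):
  O–H: 4 × 477 = 1908
  S=O: 4 × 507 = 2028
  Σ(formed) = 3936 kJ
ΔH = Σ(broken) − Σ(formed) = 2844 − 3936 = −1092 kJ

ΔH ≈ −1092 kJ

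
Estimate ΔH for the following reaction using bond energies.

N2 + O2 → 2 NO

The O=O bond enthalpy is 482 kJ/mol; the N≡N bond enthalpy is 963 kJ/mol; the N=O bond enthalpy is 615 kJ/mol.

ΔH ≈ +215 kJ

Bonds broken (reactants):
  N≡N: 1 × 963 = 963
  O=O: 1 × 482 = 482
  Σ(broken) = 1445 kJ
Bonds formed (products):
  N=O: 2 × 615 = 1230
  Σ(formed) = 1230 kJ
ΔH = Σ(broken) − Σ(formed) = 1445 − 1230 = +215 kJ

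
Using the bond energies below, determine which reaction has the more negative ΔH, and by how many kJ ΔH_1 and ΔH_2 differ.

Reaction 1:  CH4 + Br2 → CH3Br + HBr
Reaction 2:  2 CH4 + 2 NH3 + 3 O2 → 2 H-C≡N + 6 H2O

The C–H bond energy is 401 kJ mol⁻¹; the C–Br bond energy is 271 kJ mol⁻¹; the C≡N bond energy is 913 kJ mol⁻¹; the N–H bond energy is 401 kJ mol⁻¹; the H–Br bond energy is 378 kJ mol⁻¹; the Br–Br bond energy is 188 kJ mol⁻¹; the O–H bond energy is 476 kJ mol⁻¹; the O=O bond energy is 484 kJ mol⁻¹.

Reaction 2, by 1214 kJ

Reaction 1:
  Bonds broken (reactants):
    Br–Br: 1 × 188 = 188
    C–H: 4 × 401 = 1604
    Σ(broken) = 1792 kJ
  Bonds formed (products):
    C–Br: 1 × 271 = 271
    C–H: 3 × 401 = 1203
    H–Br: 1 × 378 = 378
    Σ(formed) = 1852 kJ
  ΔH_1 = 1792 − 1852 = −60 kJ
Reaction 2:
  Bonds broken (reactants):
    C–H: 8 × 401 = 3208
    N–H: 6 × 401 = 2406
    O=O: 3 × 484 = 1452
    Σ(broken) = 7066 kJ
  Bonds formed (products):
    C≡N: 2 × 913 = 1826
    C–H: 2 × 401 = 802
    O–H: 12 × 476 = 5712
    Σ(formed) = 8340 kJ
  ΔH_2 = 7066 − 8340 = −1274 kJ
ΔH_1 − ΔH_2 = +1214 kJ, so reaction 2 has the more negative ΔH; |ΔH_1 − ΔH_2| = 1214 kJ.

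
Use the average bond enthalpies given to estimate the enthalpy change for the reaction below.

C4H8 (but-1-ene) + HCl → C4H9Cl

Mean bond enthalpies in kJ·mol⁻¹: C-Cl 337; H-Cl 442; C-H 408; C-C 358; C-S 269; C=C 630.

Bonds broken (reactants):
  C-C: 2 × 358 = 716
  C-H: 8 × 408 = 3264
  C=C: 1 × 630 = 630
  H-Cl: 1 × 442 = 442
  Σ(broken) = 5052 kJ
Bonds formed (products):
  C-C: 3 × 358 = 1074
  C-Cl: 1 × 337 = 337
  C-H: 9 × 408 = 3672
  Σ(formed) = 5083 kJ
ΔH = Σ(broken) − Σ(formed) = 5052 − 5083 = −31 kJ

ΔH ≈ −31 kJ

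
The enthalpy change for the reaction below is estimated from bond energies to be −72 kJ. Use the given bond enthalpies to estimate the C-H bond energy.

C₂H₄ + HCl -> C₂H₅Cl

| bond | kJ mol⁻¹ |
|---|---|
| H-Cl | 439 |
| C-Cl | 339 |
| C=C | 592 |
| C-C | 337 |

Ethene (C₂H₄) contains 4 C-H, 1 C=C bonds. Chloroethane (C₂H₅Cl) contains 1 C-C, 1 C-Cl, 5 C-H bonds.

Let D be the C-H bond energy.
Σ(broken) = 4×D + 1×592 + 1×439 = 1031 + 4D
Σ(formed) = 1×337 + 1×339 + 5×D = 676 + 5D
ΔH = Σ(broken) − Σ(formed) = (1031 + 4D) − (676 + 5D) = +355 − D
Setting this equal to −72 kJ gives D = 427 kJ/mol.

D(C-H) ≈ 427 kJ/mol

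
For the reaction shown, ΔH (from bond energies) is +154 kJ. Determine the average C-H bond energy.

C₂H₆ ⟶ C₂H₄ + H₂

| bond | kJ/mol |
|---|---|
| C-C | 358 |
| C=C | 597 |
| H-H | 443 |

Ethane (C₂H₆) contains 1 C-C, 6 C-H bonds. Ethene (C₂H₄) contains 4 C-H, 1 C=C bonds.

Let D be the C-H bond energy.
Σ(broken) = 1×358 + 6×D = 358 + 6D
Σ(formed) = 4×D + 1×597 + 1×443 = 1040 + 4D
ΔH = Σ(broken) − Σ(formed) = (358 + 6D) − (1040 + 4D) = −682 + 2D
Setting this equal to +154 kJ gives 2D = 836, so D = 418 kJ/mol.

D(C-H) ≈ 418 kJ/mol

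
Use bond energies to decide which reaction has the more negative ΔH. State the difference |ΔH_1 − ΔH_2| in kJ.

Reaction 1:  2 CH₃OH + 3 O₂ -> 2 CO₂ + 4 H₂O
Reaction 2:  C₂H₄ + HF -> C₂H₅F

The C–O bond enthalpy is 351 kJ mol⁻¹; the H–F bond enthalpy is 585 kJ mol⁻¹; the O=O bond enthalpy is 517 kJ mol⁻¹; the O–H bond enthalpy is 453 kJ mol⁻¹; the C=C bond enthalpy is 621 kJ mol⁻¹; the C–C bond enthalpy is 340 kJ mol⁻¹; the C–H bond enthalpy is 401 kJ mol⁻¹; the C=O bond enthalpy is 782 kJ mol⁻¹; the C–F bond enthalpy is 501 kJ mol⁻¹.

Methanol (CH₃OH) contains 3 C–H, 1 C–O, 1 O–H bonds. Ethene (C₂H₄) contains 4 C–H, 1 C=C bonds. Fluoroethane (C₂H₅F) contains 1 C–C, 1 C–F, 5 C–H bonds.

Reaction 1:
  Bonds broken (reactants):
    C–H: 6 × 401 = 2406
    C–O: 2 × 351 = 702
    O–H: 2 × 453 = 906
    O=O: 3 × 517 = 1551
    Σ(broken) = 5565 kJ
  Bonds formed (products):
    C=O: 4 × 782 = 3128
    O–H: 8 × 453 = 3624
    Σ(formed) = 6752 kJ
  ΔH_1 = 5565 − 6752 = −1187 kJ
Reaction 2:
  Bonds broken (reactants):
    C–H: 4 × 401 = 1604
    C=C: 1 × 621 = 621
    H–F: 1 × 585 = 585
    Σ(broken) = 2810 kJ
  Bonds formed (products):
    C–C: 1 × 340 = 340
    C–F: 1 × 501 = 501
    C–H: 5 × 401 = 2005
    Σ(formed) = 2846 kJ
  ΔH_2 = 2810 − 2846 = −36 kJ
ΔH_1 − ΔH_2 = −1151 kJ, so reaction 1 has the more negative ΔH; |ΔH_1 − ΔH_2| = 1151 kJ.

Reaction 1, by 1151 kJ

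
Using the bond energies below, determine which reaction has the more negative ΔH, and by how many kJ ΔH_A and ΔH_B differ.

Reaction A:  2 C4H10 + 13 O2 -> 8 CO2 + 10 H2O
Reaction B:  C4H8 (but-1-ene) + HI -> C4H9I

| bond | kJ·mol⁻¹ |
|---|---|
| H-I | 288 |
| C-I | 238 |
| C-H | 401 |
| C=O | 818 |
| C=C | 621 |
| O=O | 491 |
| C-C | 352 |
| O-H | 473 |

Reaction A:
  Bonds broken (reactants):
    C-C: 6 × 352 = 2112
    C-H: 20 × 401 = 8020
    O=O: 13 × 491 = 6383
    Σ(broken) = 16515 kJ
  Bonds formed (products):
    C=O: 16 × 818 = 13088
    O-H: 20 × 473 = 9460
    Σ(formed) = 22548 kJ
  ΔH_A = 16515 − 22548 = −6033 kJ
Reaction B:
  Bonds broken (reactants):
    C-C: 2 × 352 = 704
    C-H: 8 × 401 = 3208
    C=C: 1 × 621 = 621
    H-I: 1 × 288 = 288
    Σ(broken) = 4821 kJ
  Bonds formed (products):
    C-C: 3 × 352 = 1056
    C-H: 9 × 401 = 3609
    C-I: 1 × 238 = 238
    Σ(formed) = 4903 kJ
  ΔH_B = 4821 − 4903 = −82 kJ
ΔH_A − ΔH_B = −5951 kJ, so reaction A has the more negative ΔH; |ΔH_A − ΔH_B| = 5951 kJ.

Reaction A, by 5951 kJ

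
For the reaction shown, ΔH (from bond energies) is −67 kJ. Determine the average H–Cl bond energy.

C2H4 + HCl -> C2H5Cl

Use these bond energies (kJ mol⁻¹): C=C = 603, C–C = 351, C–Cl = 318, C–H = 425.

D(H–Cl) ≈ 424 kJ/mol

Let D be the H–Cl bond energy.
Σ(broken) = 4×425 + 1×603 + 1×D = 2303 + D
Σ(formed) = 1×351 + 1×318 + 5×425 = 2794
ΔH = Σ(broken) − Σ(formed) = (2303 + D) − (2794) = −491 + D
Setting this equal to −67 kJ gives D = 424 kJ/mol.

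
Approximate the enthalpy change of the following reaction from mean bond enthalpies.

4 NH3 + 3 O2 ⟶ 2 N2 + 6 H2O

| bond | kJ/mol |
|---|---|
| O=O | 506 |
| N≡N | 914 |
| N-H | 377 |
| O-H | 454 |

ΔH ≈ −1234 kJ

Bonds broken (reactants):
  N-H: 12 × 377 = 4524
  O=O: 3 × 506 = 1518
  Σ(broken) = 6042 kJ
Bonds formed (products):
  N≡N: 2 × 914 = 1828
  O-H: 12 × 454 = 5448
  Σ(formed) = 7276 kJ
ΔH = Σ(broken) − Σ(formed) = 6042 − 7276 = −1234 kJ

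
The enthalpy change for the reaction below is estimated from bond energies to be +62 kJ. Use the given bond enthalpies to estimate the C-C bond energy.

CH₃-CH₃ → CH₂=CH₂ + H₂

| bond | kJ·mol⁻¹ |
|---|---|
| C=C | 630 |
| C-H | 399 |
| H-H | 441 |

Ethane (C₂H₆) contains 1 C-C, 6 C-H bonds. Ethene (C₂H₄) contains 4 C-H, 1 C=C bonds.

Let D be the C-C bond energy.
Σ(broken) = 1×D + 6×399 = 2394 + D
Σ(formed) = 4×399 + 1×630 + 1×441 = 2667
ΔH = Σ(broken) − Σ(formed) = (2394 + D) − (2667) = −273 + D
Setting this equal to +62 kJ gives D = 335 kJ/mol.

D(C-C) ≈ 335 kJ/mol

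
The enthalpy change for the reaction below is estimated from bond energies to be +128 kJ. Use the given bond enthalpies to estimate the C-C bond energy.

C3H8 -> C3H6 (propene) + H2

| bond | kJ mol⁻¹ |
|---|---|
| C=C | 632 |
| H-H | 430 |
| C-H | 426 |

Let D be the C-C bond energy.
Σ(broken) = 2×D + 8×426 = 3408 + 2D
Σ(formed) = 1×D + 6×426 + 1×632 + 1×430 = 3618 + D
ΔH = Σ(broken) − Σ(formed) = (3408 + 2D) − (3618 + D) = −210 + D
Setting this equal to +128 kJ gives D = 338 kJ/mol.

D(C-C) ≈ 338 kJ/mol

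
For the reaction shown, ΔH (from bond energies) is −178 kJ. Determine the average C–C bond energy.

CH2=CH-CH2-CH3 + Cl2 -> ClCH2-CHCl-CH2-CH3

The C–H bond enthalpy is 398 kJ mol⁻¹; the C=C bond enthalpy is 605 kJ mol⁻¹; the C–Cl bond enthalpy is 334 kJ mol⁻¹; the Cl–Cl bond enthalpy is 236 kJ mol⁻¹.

Let D be the C–C bond energy.
Σ(broken) = 2×D + 8×398 + 1×605 + 1×236 = 4025 + 2D
Σ(formed) = 3×D + 2×334 + 8×398 = 3852 + 3D
ΔH = Σ(broken) − Σ(formed) = (4025 + 2D) − (3852 + 3D) = +173 − D
Setting this equal to −178 kJ gives D = 351 kJ/mol.

D(C–C) ≈ 351 kJ/mol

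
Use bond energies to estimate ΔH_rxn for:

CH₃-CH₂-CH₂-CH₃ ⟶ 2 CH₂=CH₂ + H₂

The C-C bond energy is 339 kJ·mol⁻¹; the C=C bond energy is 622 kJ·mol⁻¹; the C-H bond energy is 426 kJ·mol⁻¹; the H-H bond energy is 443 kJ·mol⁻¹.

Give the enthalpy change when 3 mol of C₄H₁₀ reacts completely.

ΔH = +546 kJ

Bonds broken (reactants):
  C-C: 3 × 339 = 1017
  C-H: 10 × 426 = 4260
  Σ(broken) = 5277 kJ
Bonds formed (products):
  C-H: 8 × 426 = 3408
  C=C: 2 × 622 = 1244
  H-H: 1 × 443 = 443
  Σ(formed) = 5095 kJ
ΔH = Σ(broken) − Σ(formed) = 5277 − 5095 = +182 kJ
For 3× the reaction as written: 3 × (+182) = +546 kJ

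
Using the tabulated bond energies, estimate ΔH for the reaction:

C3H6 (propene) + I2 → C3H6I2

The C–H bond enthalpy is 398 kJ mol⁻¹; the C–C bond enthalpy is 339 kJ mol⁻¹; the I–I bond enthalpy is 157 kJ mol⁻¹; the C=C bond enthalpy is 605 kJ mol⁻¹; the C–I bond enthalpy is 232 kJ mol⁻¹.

ΔH ≈ −41 kJ

Bonds broken (reactants):
  C–C: 1 × 339 = 339
  C–H: 6 × 398 = 2388
  C=C: 1 × 605 = 605
  I–I: 1 × 157 = 157
  Σ(broken) = 3489 kJ
Bonds formed (products):
  C–C: 2 × 339 = 678
  C–H: 6 × 398 = 2388
  C–I: 2 × 232 = 464
  Σ(formed) = 3530 kJ
ΔH = Σ(broken) − Σ(formed) = 3489 − 3530 = −41 kJ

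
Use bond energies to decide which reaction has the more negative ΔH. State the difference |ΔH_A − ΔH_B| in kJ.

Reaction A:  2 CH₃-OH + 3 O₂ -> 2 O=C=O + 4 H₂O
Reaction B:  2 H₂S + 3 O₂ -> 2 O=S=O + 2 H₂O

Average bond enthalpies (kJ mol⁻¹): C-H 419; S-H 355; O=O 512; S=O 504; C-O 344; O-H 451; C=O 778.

Reaction A:
  Bonds broken (reactants):
    C-H: 6 × 419 = 2514
    C-O: 2 × 344 = 688
    O-H: 2 × 451 = 902
    O=O: 3 × 512 = 1536
    Σ(broken) = 5640 kJ
  Bonds formed (products):
    C=O: 4 × 778 = 3112
    O-H: 8 × 451 = 3608
    Σ(formed) = 6720 kJ
  ΔH_A = 5640 − 6720 = −1080 kJ
Reaction B:
  Bonds broken (reactants):
    O=O: 3 × 512 = 1536
    S-H: 4 × 355 = 1420
    Σ(broken) = 2956 kJ
  Bonds formed (products):
    O-H: 4 × 451 = 1804
    S=O: 4 × 504 = 2016
    Σ(formed) = 3820 kJ
  ΔH_B = 2956 − 3820 = −864 kJ
ΔH_A − ΔH_B = −216 kJ, so reaction A has the more negative ΔH; |ΔH_A − ΔH_B| = 216 kJ.

Reaction A, by 216 kJ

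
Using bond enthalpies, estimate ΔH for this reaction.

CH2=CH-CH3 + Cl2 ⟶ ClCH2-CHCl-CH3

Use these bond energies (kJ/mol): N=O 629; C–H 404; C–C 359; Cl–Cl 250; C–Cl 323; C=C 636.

ΔH ≈ −119 kJ

Bonds broken (reactants):
  C–C: 1 × 359 = 359
  C–H: 6 × 404 = 2424
  C=C: 1 × 636 = 636
  Cl–Cl: 1 × 250 = 250
  Σ(broken) = 3669 kJ
Bonds formed (products):
  C–C: 2 × 359 = 718
  C–Cl: 2 × 323 = 646
  C–H: 6 × 404 = 2424
  Σ(formed) = 3788 kJ
ΔH = Σ(broken) − Σ(formed) = 3669 − 3788 = −119 kJ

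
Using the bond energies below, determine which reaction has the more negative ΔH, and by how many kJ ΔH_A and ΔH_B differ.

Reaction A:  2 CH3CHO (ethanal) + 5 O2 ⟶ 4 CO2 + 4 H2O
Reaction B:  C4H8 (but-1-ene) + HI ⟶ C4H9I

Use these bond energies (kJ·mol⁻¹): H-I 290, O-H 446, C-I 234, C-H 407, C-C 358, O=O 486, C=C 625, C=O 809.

Reaction A:
  Bonds broken (reactants):
    C-C: 2 × 358 = 716
    C-H: 8 × 407 = 3256
    C=O: 2 × 809 = 1618
    O=O: 5 × 486 = 2430
    Σ(broken) = 8020 kJ
  Bonds formed (products):
    C=O: 8 × 809 = 6472
    O-H: 8 × 446 = 3568
    Σ(formed) = 10040 kJ
  ΔH_A = 8020 − 10040 = −2020 kJ
Reaction B:
  Bonds broken (reactants):
    C-C: 2 × 358 = 716
    C-H: 8 × 407 = 3256
    C=C: 1 × 625 = 625
    H-I: 1 × 290 = 290
    Σ(broken) = 4887 kJ
  Bonds formed (products):
    C-C: 3 × 358 = 1074
    C-H: 9 × 407 = 3663
    C-I: 1 × 234 = 234
    Σ(formed) = 4971 kJ
  ΔH_B = 4887 − 4971 = −84 kJ
ΔH_A − ΔH_B = −1936 kJ, so reaction A has the more negative ΔH; |ΔH_A − ΔH_B| = 1936 kJ.

Reaction A, by 1936 kJ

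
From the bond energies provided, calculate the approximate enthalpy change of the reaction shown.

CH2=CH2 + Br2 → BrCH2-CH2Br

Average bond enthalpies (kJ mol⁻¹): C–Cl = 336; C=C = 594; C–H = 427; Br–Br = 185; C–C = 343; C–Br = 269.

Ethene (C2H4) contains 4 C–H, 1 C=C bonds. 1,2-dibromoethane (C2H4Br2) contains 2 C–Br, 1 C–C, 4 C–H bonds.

ΔH ≈ −102 kJ

Bonds broken (reactants):
  Br–Br: 1 × 185 = 185
  C–H: 4 × 427 = 1708
  C=C: 1 × 594 = 594
  Σ(broken) = 2487 kJ
Bonds formed (products):
  C–Br: 2 × 269 = 538
  C–C: 1 × 343 = 343
  C–H: 4 × 427 = 1708
  Σ(formed) = 2589 kJ
ΔH = Σ(broken) − Σ(formed) = 2487 − 2589 = −102 kJ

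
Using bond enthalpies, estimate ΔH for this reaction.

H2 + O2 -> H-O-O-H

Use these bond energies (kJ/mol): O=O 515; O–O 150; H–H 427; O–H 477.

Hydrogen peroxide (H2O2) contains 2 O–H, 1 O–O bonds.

ΔH ≈ −162 kJ

Bonds broken (reactants):
  H–H: 1 × 427 = 427
  O=O: 1 × 515 = 515
  Σ(broken) = 942 kJ
Bonds formed (products):
  O–H: 2 × 477 = 954
  O–O: 1 × 150 = 150
  Σ(formed) = 1104 kJ
ΔH = Σ(broken) − Σ(formed) = 942 − 1104 = −162 kJ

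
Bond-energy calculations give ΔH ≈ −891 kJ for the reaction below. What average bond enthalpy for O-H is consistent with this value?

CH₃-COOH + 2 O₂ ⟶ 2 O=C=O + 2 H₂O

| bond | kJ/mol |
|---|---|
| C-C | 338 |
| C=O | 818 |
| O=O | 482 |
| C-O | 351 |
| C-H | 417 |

D(O-H) ≈ 447 kJ/mol

Let D be the O-H bond energy.
Σ(broken) = 1×338 + 3×417 + 1×351 + 1×818 + 1×D + 2×482 = 3722 + D
Σ(formed) = 4×818 + 4×D = 3272 + 4D
ΔH = Σ(broken) − Σ(formed) = (3722 + D) − (3272 + 4D) = +450 − 3D
Setting this equal to −891 kJ gives 3D = 1341, so D = 447 kJ/mol.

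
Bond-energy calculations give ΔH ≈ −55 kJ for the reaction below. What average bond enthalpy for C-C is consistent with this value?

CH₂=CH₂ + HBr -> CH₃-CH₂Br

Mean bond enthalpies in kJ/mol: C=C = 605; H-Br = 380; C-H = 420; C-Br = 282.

D(C-C) ≈ 338 kJ/mol

Let D be the C-C bond energy.
Σ(broken) = 4×420 + 1×605 + 1×380 = 2665
Σ(formed) = 1×282 + 1×D + 5×420 = 2382 + D
ΔH = Σ(broken) − Σ(formed) = (2665) − (2382 + D) = +283 − D
Setting this equal to −55 kJ gives D = 338 kJ/mol.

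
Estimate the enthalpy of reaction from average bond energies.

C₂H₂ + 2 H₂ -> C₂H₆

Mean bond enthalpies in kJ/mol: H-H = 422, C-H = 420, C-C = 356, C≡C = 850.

Bonds broken (reactants):
  C≡C: 1 × 850 = 850
  C-H: 2 × 420 = 840
  H-H: 2 × 422 = 844
  Σ(broken) = 2534 kJ
Bonds formed (products):
  C-C: 1 × 356 = 356
  C-H: 6 × 420 = 2520
  Σ(formed) = 2876 kJ
ΔH = Σ(broken) − Σ(formed) = 2534 − 2876 = −342 kJ

ΔH ≈ −342 kJ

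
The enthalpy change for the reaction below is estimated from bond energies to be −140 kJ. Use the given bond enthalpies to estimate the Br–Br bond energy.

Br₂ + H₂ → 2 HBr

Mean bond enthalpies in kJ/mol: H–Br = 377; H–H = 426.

D(Br–Br) ≈ 188 kJ/mol

Let D be the Br–Br bond energy.
Σ(broken) = 1×D + 1×426 = 426 + D
Σ(formed) = 2×377 = 754
ΔH = Σ(broken) − Σ(formed) = (426 + D) − (754) = −328 + D
Setting this equal to −140 kJ gives D = 188 kJ/mol.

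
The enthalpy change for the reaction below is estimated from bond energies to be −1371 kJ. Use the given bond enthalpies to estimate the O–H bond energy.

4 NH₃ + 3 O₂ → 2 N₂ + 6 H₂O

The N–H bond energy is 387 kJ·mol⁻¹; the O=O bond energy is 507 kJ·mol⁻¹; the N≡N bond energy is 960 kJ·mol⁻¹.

D(O–H) ≈ 468 kJ/mol

Let D be the O–H bond energy.
Σ(broken) = 12×387 + 3×507 = 6165
Σ(formed) = 2×960 + 12×D = 1920 + 12D
ΔH = Σ(broken) − Σ(formed) = (6165) − (1920 + 12D) = +4245 − 12D
Setting this equal to −1371 kJ gives 12D = 5616, so D = 468 kJ/mol.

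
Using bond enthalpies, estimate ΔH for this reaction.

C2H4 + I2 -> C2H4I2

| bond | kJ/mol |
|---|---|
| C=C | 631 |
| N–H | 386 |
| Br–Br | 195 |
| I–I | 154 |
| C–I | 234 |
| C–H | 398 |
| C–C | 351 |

Bonds broken (reactants):
  C–H: 4 × 398 = 1592
  C=C: 1 × 631 = 631
  I–I: 1 × 154 = 154
  Σ(broken) = 2377 kJ
Bonds formed (products):
  C–C: 1 × 351 = 351
  C–H: 4 × 398 = 1592
  C–I: 2 × 234 = 468
  Σ(formed) = 2411 kJ
ΔH = Σ(broken) − Σ(formed) = 2377 − 2411 = −34 kJ

ΔH ≈ −34 kJ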